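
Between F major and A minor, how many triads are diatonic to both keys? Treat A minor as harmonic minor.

3

Diatonic triads of F major: F major (I), G minor (ii), A minor (iii), Bb major (IV), C major (V), D minor (vi), E diminished (vii°).
Diatonic triads of A minor (harmonic minor): A minor (i), B diminished (ii°), C augmented (III+), D minor (iv), E major (V), F major (VI), G# diminished (vii°).
Matching root and quality in both lists: F major, A minor, D minor.
That gives 3 common triads.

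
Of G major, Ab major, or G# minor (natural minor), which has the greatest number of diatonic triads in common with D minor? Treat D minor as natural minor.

Triads of D minor (natural minor): Dm (i), Edim (ii°), F (III), Gm (iv), Am (v), Bb (VI), C (VII).
G major shares 2: Am, C.
Ab major shares 0: none.
G# minor (natural minor) shares 0: none.
The most common triads (2) are shared with G major.

G major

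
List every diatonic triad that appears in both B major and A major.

C♯m, E

Triads in B major: B (I), C♯m (ii), D♯m (iii), E (IV), F♯ (V), G♯m (vi), A♯dim (vii°).
Triads in A major: A (I), Bm (ii), C♯m (iii), D (IV), E (V), F♯m (vi), G♯dim (vii°).
Shared triads with their functions: C♯m (ii in B major, iii in A major); E (IV in B major, V in A major).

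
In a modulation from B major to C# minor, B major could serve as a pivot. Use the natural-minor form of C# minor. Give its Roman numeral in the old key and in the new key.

I in B major; VII in C# minor

The scale of B major is B C# D# E F# G# A#; B is degree 1, and the triad built there (B-D#-F#) is major, so it is I.
The scale of C# minor (natural minor) is C# D# E F# G# A B; B is degree 7, and the triad built there (B-D#-F#) is major, so it is VII.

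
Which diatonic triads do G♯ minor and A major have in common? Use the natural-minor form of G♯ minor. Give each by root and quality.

Triads in G♯ minor (natural minor): G♯m (i), A♯dim (ii°), B (III), C♯m (iv), D♯m (v), E (VI), F♯ (VII).
Triads in A major: A (I), Bm (ii), C♯m (iii), D (IV), E (V), F♯m (vi), G♯dim (vii°).
Shared triads with their functions: C♯m (iv in G♯ minor, iii in A major); E (VI in G♯ minor, V in A major).

C♯m, E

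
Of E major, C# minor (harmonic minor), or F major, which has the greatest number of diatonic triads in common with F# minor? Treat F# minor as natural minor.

Triads of F# minor (natural minor): F# minor (i), G# diminished (ii°), A major (III), B minor (iv), C# minor (v), D major (VI), E major (VII).
E major shares 4: F#m, A, C#m, E.
C# minor (harmonic minor) shares 3: F#m, A, C#m.
F major shares 0: none.
The most common triads (4) are shared with E major.

E major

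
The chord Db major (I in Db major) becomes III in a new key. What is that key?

Bb minor

The numeral III denotes a major triad on scale degree 3. With Db on degree 3, the tonic of the new key is Bb.
Degree 3 carries a major triad in natural-minor keys, so the destination is Bb minor.
Check: the diatonic triads of Bb minor (natural minor) are Bbm (i), Cdim (ii°), Db (III), Ebm (iv), Fm (v), Gb (VI), Ab (VII) — Db major is indeed III.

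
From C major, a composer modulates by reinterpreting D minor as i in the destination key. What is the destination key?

The numeral i denotes a minor triad on scale degree 1. With D on degree 1, the tonic of the new key is D.
Degree 1 carries a minor triad in minor keys, so the destination is D minor.
Check: the diatonic triads of D minor (natural minor) are Dm (i), Edim (ii°), F (III), Gm (iv), Am (v), Bb (VI), C (VII) — D minor is indeed i.

D minor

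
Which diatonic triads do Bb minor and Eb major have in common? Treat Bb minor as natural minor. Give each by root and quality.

Triads in Bb minor (natural minor): Bbm (i), Cdim (ii°), Db (III), Ebm (iv), Fm (v), Gb (VI), Ab (VII).
Triads in Eb major: Eb (I), Fm (ii), Gm (iii), Ab (IV), Bb (V), Cm (vi), Ddim (vii°).
Shared triads with their functions: Fm (v in Bb minor, ii in Eb major); Ab (VII in Bb minor, IV in Eb major).

Fm, Ab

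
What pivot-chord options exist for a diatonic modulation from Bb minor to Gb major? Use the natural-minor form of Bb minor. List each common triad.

Bbm, Db, Ebm, Gb

Triads in Bb minor (natural minor): Bbm (i), Cdim (ii°), Db (III), Ebm (iv), Fm (v), Gb (VI), Ab (VII).
Triads in Gb major: Gb (I), Abm (ii), Bbm (iii), Cb (IV), Db (V), Ebm (vi), Fdim (vii°).
Shared triads with their functions: Bbm (i in Bb minor, iii in Gb major); Db (III in Bb minor, V in Gb major); Ebm (iv in Bb minor, vi in Gb major); Gb (VI in Bb minor, I in Gb major).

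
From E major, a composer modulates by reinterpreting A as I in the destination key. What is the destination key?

A major

The numeral I denotes a major triad on scale degree 1. With A on degree 1, the tonic of the new key is A.
Degree 1 carries a major triad in major keys, so the destination is A major.
Check: the diatonic triads of A major are A (I), Bm (ii), C#m (iii), D (IV), E (V), F#m (vi), G#dim (vii°) — A is indeed I.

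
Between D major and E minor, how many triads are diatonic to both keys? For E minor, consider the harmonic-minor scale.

Diatonic triads of D major: D major (I), E minor (ii), F# minor (iii), G major (IV), A major (V), B minor (vi), C# diminished (vii°).
Diatonic triads of E minor (harmonic minor): E minor (i), F# diminished (ii°), G augmented (III+), A minor (iv), B major (V), C major (VI), D# diminished (vii°).
Matching root and quality in both lists: E minor.
That gives 1 common triad.

1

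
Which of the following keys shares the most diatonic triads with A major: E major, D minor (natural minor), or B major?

E major

Triads of A major: A (I), Bm (ii), C#m (iii), D (IV), E (V), F#m (vi), G#dim (vii°).
E major shares 4: A, C#m, E, F#m.
D minor (natural minor) shares 0: none.
B major shares 2: C#m, E.
The most common triads (4) are shared with E major.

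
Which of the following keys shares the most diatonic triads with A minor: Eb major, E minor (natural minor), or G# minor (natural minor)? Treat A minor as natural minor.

E minor

Triads of A minor (natural minor): A minor (i), B diminished (ii°), C major (III), D minor (iv), E minor (v), F major (VI), G major (VII).
Eb major shares 0: none.
E minor (natural minor) shares 4: Am, C, Em, G.
G# minor (natural minor) shares 0: none.
The most common triads (4) are shared with E minor.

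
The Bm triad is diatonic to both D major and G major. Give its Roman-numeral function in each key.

The scale of D major is D E F# G A B C#; B is degree 6, and the triad built there (B-D-F#) is minor, so it is vi.
The scale of G major is G A B C D E F#; B is degree 3, and the triad built there (B-D-F#) is minor, so it is iii.

vi in D major; iii in G major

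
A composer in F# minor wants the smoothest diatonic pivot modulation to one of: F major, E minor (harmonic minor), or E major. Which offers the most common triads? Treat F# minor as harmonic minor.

E major

Triads of F# minor (harmonic minor): F#m (i), G#dim (ii°), Aaug (III+), Bm (iv), C# (V), D (VI), E#dim (vii°).
F major shares 0: none.
E minor (harmonic minor) shares 0: none.
E major shares 1: F#m.
The most common triads (1) are shared with E major.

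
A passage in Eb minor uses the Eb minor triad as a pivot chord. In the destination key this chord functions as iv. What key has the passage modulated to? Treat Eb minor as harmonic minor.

The numeral iv denotes a minor triad on scale degree 4. With Eb on degree 4, the tonic of the new key is Bb.
Degree 4 carries a minor triad in minor keys, so the destination is Bb minor.
Check: the diatonic triads of Bb minor (natural minor) are Bbm (i), Cdim (ii°), Db (III), Ebm (iv), Fm (v), Gb (VI), Ab (VII) — Eb minor is indeed iv.

Bb minor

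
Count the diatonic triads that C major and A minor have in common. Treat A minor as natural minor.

Diatonic triads of C major: C (I), Dm (ii), Em (iii), F (IV), G (V), Am (vi), Bdim (vii°).
Diatonic triads of A minor (natural minor): Am (i), Bdim (ii°), C (III), Dm (iv), Em (v), F (VI), G (VII).
Matching root and quality in both lists: C, Dm, Em, F, G, Am, Bdim.
That gives 7 common triads.

7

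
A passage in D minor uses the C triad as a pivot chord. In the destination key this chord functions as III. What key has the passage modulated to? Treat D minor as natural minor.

The numeral III denotes a major triad on scale degree 3. With C on degree 3, the tonic of the new key is A.
Degree 3 carries a major triad in natural-minor keys, so the destination is A minor.
Check: the diatonic triads of A minor (natural minor) are Am (i), Bdim (ii°), C (III), Dm (iv), Em (v), F (VI), G (VII) — C is indeed III.

A minor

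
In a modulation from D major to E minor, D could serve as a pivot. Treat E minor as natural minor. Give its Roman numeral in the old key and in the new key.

I in D major; VII in E minor

The scale of D major is D E F# G A B C#; D is degree 1, and the triad built there (D-F#-A) is major, so it is I.
The scale of E minor (natural minor) is E F# G A B C D; D is degree 7, and the triad built there (D-F#-A) is major, so it is VII.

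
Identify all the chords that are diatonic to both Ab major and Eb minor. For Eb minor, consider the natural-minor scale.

Triads in Ab major: Ab major (I), Bb minor (ii), C minor (iii), Db major (IV), Eb major (V), F minor (vi), G diminished (vii°).
Triads in Eb minor (natural minor): Eb minor (i), F diminished (ii°), Gb major (III), Ab minor (iv), Bb minor (v), Cb major (VI), Db major (VII).
Shared triads with their functions: Bb minor (ii in Ab major, v in Eb minor); Db major (IV in Ab major, VII in Eb minor).

Bbm, Db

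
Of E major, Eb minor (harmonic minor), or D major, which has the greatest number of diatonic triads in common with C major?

Triads of C major: C (I), Dm (ii), Em (iii), F (IV), G (V), Am (vi), Bdim (vii°).
E major shares 0: none.
Eb minor (harmonic minor) shares 0: none.
D major shares 2: Em, G.
The most common triads (2) are shared with D major.

D major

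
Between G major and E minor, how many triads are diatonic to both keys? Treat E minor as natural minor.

7

Diatonic triads of G major: G (I), Am (ii), Bm (iii), C (IV), D (V), Em (vi), F♯dim (vii°).
Diatonic triads of E minor (natural minor): Em (i), F♯dim (ii°), G (III), Am (iv), Bm (v), C (VI), D (VII).
Matching root and quality in both lists: G, Am, Bm, C, D, Em, F♯dim.
That gives 7 common triads.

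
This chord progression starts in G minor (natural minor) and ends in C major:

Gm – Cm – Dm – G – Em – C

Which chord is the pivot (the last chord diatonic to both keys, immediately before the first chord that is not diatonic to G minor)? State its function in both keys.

Dm — v in G minor, ii in C major

Chords diatonic to G minor: Gm, Adim, B♭, Cm, Dm, E♭, F.
Reading the progression, the first chord not in that set is G, so the modulation leaves G minor there.
The chord immediately before G is Dm, which is diatonic to both keys: v in G minor and ii in C major.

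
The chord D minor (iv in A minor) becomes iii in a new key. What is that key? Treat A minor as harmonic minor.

Bb major

The numeral iii denotes a minor triad on scale degree 3. With D on degree 3, the tonic of the new key is Bb.
Degree 3 carries a minor triad in major keys, so the destination is Bb major.
Check: the diatonic triads of Bb major are Bb (I), Cm (ii), Dm (iii), Eb (IV), F (V), Gm (vi), Adim (vii°) — D minor is indeed iii.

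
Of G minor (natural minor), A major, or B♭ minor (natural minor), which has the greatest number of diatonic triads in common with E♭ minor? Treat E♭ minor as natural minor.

Triads of E♭ minor (natural minor): E♭ minor (i), F diminished (ii°), G♭ major (III), A♭ minor (iv), B♭ minor (v), C♭ major (VI), D♭ major (VII).
G minor (natural minor) shares 0: none.
A major shares 0: none.
B♭ minor (natural minor) shares 4: E♭m, G♭, B♭m, D♭.
The most common triads (4) are shared with B♭ minor.

B♭ minor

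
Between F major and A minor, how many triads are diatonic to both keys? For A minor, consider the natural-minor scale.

4

Diatonic triads of F major: F major (I), G minor (ii), A minor (iii), B♭ major (IV), C major (V), D minor (vi), E diminished (vii°).
Diatonic triads of A minor (natural minor): A minor (i), B diminished (ii°), C major (III), D minor (iv), E minor (v), F major (VI), G major (VII).
Matching root and quality in both lists: F major, A minor, C major, D minor.
That gives 4 common triads.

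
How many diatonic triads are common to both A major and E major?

Diatonic triads of A major: A (I), Bm (ii), C#m (iii), D (IV), E (V), F#m (vi), G#dim (vii°).
Diatonic triads of E major: E (I), F#m (ii), G#m (iii), A (IV), B (V), C#m (vi), D#dim (vii°).
Matching root and quality in both lists: A, C#m, E, F#m.
That gives 4 common triads.

4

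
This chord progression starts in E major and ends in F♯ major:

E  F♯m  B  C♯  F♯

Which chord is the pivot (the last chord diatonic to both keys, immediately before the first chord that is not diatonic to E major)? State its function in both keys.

B — V in E major, IV in F♯ major

Chords diatonic to E major: E, F♯m, G♯m, A, B, C♯m, D♯dim.
Reading the progression, the first chord not in that set is C♯, so the modulation leaves E major there.
The chord immediately before C♯ is B, which is diatonic to both keys: V in E major and IV in F♯ major.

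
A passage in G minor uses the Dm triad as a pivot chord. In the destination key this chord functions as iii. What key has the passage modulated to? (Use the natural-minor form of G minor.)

Bb major

The numeral iii denotes a minor triad on scale degree 3. With D on degree 3, the tonic of the new key is Bb.
Degree 3 carries a minor triad in major keys, so the destination is Bb major.
Check: the diatonic triads of Bb major are Bb (I), Cm (ii), Dm (iii), Eb (IV), F (V), Gm (vi), Adim (vii°) — Dm is indeed iii.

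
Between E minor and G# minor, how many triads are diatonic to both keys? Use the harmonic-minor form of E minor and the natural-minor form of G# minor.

Diatonic triads of E minor (harmonic minor): Em (i), F#dim (ii°), Gaug (III+), Am (iv), B (V), C (VI), D#dim (vii°).
Diatonic triads of G# minor (natural minor): G#m (i), A#dim (ii°), B (III), C#m (iv), D#m (v), E (VI), F# (VII).
Matching root and quality in both lists: B.
That gives 1 common triad.

1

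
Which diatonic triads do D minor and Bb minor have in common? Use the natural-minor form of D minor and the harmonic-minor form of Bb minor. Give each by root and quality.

Triads in D minor (natural minor): Dm (i), Edim (ii°), F (III), Gm (iv), Am (v), Bb (VI), C (VII).
Triads in Bb minor (harmonic minor): Bbm (i), Cdim (ii°), Dbaug (III+), Ebm (iv), F (V), Gb (VI), Adim (vii°).
Shared triads with their functions: F (III in D minor, V in Bb minor).

F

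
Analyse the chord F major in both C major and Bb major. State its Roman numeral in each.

The scale of C major is C D E F G A B; F is degree 4, and the triad built there (F-A-C) is major, so it is IV.
The scale of Bb major is Bb C D Eb F G A; F is degree 5, and the triad built there (F-A-C) is major, so it is V.

IV in C major; V in Bb major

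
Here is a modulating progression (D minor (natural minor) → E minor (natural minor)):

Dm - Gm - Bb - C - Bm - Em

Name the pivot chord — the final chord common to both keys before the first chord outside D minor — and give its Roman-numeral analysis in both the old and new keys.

C — VII in D minor, VI in E minor

Chords diatonic to D minor: Dm, Edim, F, Gm, Am, Bb, C.
Reading the progression, the first chord not in that set is Bm, so the modulation leaves D minor there.
The chord immediately before Bm is C, which is diatonic to both keys: VII in D minor and VI in E minor.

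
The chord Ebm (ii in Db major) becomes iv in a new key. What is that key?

Bb minor

The numeral iv denotes a minor triad on scale degree 4. With Eb on degree 4, the tonic of the new key is Bb.
Degree 4 carries a minor triad in minor keys, so the destination is Bb minor.
Check: the diatonic triads of Bb minor (natural minor) are Bbm (i), Cdim (ii°), Db (III), Ebm (iv), Fm (v), Gb (VI), Ab (VII) — Ebm is indeed iv.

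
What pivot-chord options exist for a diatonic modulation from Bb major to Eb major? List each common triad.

Bb, Cm, Eb, Gm

Triads in Bb major: Bb (I), Cm (ii), Dm (iii), Eb (IV), F (V), Gm (vi), Adim (vii°).
Triads in Eb major: Eb (I), Fm (ii), Gm (iii), Ab (IV), Bb (V), Cm (vi), Ddim (vii°).
Shared triads with their functions: Bb (I in Bb major, V in Eb major); Cm (ii in Bb major, vi in Eb major); Eb (IV in Bb major, I in Eb major); Gm (vi in Bb major, iii in Eb major).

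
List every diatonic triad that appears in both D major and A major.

D, F#m, A, Bm

Triads in D major: D (I), Em (ii), F#m (iii), G (IV), A (V), Bm (vi), C#dim (vii°).
Triads in A major: A (I), Bm (ii), C#m (iii), D (IV), E (V), F#m (vi), G#dim (vii°).
Shared triads with their functions: D (I in D major, IV in A major); F#m (iii in D major, vi in A major); A (V in D major, I in A major); Bm (vi in D major, ii in A major).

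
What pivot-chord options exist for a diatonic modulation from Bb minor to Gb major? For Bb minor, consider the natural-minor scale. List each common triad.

Bbm, Db, Ebm, Gb

Triads in Bb minor (natural minor): Bbm (i), Cdim (ii°), Db (III), Ebm (iv), Fm (v), Gb (VI), Ab (VII).
Triads in Gb major: Gb (I), Abm (ii), Bbm (iii), Cb (IV), Db (V), Ebm (vi), Fdim (vii°).
Shared triads with their functions: Bbm (i in Bb minor, iii in Gb major); Db (III in Bb minor, V in Gb major); Ebm (iv in Bb minor, vi in Gb major); Gb (VI in Bb minor, I in Gb major).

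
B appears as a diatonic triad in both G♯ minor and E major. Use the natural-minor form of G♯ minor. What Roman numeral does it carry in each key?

The scale of G♯ minor (natural minor) is G♯ A♯ B C♯ D♯ E F♯; B is degree 3, and the triad built there (B-D♯-F♯) is major, so it is III.
The scale of E major is E F♯ G♯ A B C♯ D♯; B is degree 5, and the triad built there (B-D♯-F♯) is major, so it is V.

III in G♯ minor; V in E major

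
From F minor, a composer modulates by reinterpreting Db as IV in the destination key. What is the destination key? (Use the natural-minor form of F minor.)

The numeral IV denotes a major triad on scale degree 4. With Db on degree 4, the tonic of the new key is Ab.
Degree 4 carries a major triad in major keys, so the destination is Ab major.
Check: the diatonic triads of Ab major are Ab (I), Bbm (ii), Cm (iii), Db (IV), Eb (V), Fm (vi), Gdim (vii°) — Db is indeed IV.

Ab major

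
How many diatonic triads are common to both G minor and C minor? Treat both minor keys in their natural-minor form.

Diatonic triads of G minor (natural minor): Gm (i), Adim (ii°), Bb (III), Cm (iv), Dm (v), Eb (VI), F (VII).
Diatonic triads of C minor (natural minor): Cm (i), Ddim (ii°), Eb (III), Fm (iv), Gm (v), Ab (VI), Bb (VII).
Matching root and quality in both lists: Gm, Bb, Cm, Eb.
That gives 4 common triads.

4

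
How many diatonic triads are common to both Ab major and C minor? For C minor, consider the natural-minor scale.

4

Diatonic triads of Ab major: Ab (I), Bbm (ii), Cm (iii), Db (IV), Eb (V), Fm (vi), Gdim (vii°).
Diatonic triads of C minor (natural minor): Cm (i), Ddim (ii°), Eb (III), Fm (iv), Gm (v), Ab (VI), Bb (VII).
Matching root and quality in both lists: Ab, Cm, Eb, Fm.
That gives 4 common triads.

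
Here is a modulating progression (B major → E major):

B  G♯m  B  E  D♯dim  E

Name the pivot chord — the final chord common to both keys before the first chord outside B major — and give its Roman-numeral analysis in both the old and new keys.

E — IV in B major, I in E major

Chords diatonic to B major: B, C♯m, D♯m, E, F♯, G♯m, A♯dim.
Reading the progression, the first chord not in that set is D♯dim, so the modulation leaves B major there.
The chord immediately before D♯dim is E, which is diatonic to both keys: IV in B major and I in E major.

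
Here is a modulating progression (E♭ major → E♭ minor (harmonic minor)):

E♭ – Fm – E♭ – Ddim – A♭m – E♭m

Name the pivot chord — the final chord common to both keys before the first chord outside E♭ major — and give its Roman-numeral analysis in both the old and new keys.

Chords diatonic to E♭ major: E♭, Fm, Gm, A♭, B♭, Cm, Ddim.
Reading the progression, the first chord not in that set is A♭m, so the modulation leaves E♭ major there.
The chord immediately before A♭m is Ddim, which is diatonic to both keys: vii° in E♭ major and vii° in E♭ minor.

Ddim — vii° in E♭ major, vii° in E♭ minor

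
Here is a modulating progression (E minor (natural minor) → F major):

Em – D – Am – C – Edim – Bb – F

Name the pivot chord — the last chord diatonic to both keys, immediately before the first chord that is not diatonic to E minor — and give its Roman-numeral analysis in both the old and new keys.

C — VI in E minor, V in F major

Chords diatonic to E minor: Em, F#dim, G, Am, Bm, C, D.
Reading the progression, the first chord not in that set is Edim, so the modulation leaves E minor there.
The chord immediately before Edim is C, which is diatonic to both keys: VI in E minor and V in F major.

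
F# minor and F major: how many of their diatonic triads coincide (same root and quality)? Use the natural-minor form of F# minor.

0

Diatonic triads of F# minor (natural minor): F#m (i), G#dim (ii°), A (III), Bm (iv), C#m (v), D (VI), E (VII).
Diatonic triads of F major: F (I), Gm (ii), Am (iii), Bb (IV), C (V), Dm (vi), Edim (vii°).
No triad has the same root and quality in both keys.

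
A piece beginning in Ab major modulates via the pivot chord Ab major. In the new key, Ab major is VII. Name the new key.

Bb minor

The numeral VII denotes a major triad on scale degree 7. With Ab on degree 7, the tonic of the new key is Bb.
Degree 7 carries a major triad in natural-minor keys, so the destination is Bb minor.
Check: the diatonic triads of Bb minor (natural minor) are Bbm (i), Cdim (ii°), Db (III), Ebm (iv), Fm (v), Gb (VI), Ab (VII) — Ab major is indeed VII.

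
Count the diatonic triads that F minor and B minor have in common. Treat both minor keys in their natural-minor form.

0

Diatonic triads of F minor (natural minor): Fm (i), Gdim (ii°), A♭ (III), B♭m (iv), Cm (v), D♭ (VI), E♭ (VII).
Diatonic triads of B minor (natural minor): Bm (i), C♯dim (ii°), D (III), Em (iv), F♯m (v), G (VI), A (VII).
No triad has the same root and quality in both keys.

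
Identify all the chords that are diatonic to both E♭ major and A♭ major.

Triads in E♭ major: E♭ (I), Fm (ii), Gm (iii), A♭ (IV), B♭ (V), Cm (vi), Ddim (vii°).
Triads in A♭ major: A♭ (I), B♭m (ii), Cm (iii), D♭ (IV), E♭ (V), Fm (vi), Gdim (vii°).
Shared triads with their functions: E♭ (I in E♭ major, V in A♭ major); Fm (ii in E♭ major, vi in A♭ major); A♭ (IV in E♭ major, I in A♭ major); Cm (vi in E♭ major, iii in A♭ major).

E♭, Fm, A♭, Cm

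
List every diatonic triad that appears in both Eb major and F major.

Triads in Eb major: Eb (I), Fm (ii), Gm (iii), Ab (IV), Bb (V), Cm (vi), Ddim (vii°).
Triads in F major: F (I), Gm (ii), Am (iii), Bb (IV), C (V), Dm (vi), Edim (vii°).
Shared triads with their functions: Gm (iii in Eb major, ii in F major); Bb (V in Eb major, IV in F major).

Gm, Bb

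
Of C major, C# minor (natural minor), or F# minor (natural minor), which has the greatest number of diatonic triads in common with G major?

C major

Triads of G major: G (I), Am (ii), Bm (iii), C (IV), D (V), Em (vi), F#dim (vii°).
C major shares 4: G, Am, C, Em.
C# minor (natural minor) shares 0: none.
F# minor (natural minor) shares 2: Bm, D.
The most common triads (4) are shared with C major.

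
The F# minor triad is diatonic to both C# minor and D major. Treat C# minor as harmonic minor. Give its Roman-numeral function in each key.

iv in C# minor; iii in D major

The scale of C# minor (harmonic minor) is C# D# E F# G# A B#; F# is degree 4, and the triad built there (F#-A-C#) is minor, so it is iv.
The scale of D major is D E F# G A B C#; F# is degree 3, and the triad built there (F#-A-C#) is minor, so it is iii.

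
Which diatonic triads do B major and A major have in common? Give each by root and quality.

Triads in B major: B major (I), C♯ minor (ii), D♯ minor (iii), E major (IV), F♯ major (V), G♯ minor (vi), A♯ diminished (vii°).
Triads in A major: A major (I), B minor (ii), C♯ minor (iii), D major (IV), E major (V), F♯ minor (vi), G♯ diminished (vii°).
Shared triads with their functions: C♯ minor (ii in B major, iii in A major); E major (IV in B major, V in A major).

C♯m, E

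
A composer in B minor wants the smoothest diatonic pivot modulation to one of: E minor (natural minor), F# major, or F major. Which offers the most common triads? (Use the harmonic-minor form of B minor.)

E minor

Triads of B minor (harmonic minor): B minor (i), C# diminished (ii°), D augmented (III+), E minor (iv), F# major (V), G major (VI), A# diminished (vii°).
E minor (natural minor) shares 3: Bm, Em, G.
F# major shares 1: F#.
F major shares 0: none.
The most common triads (3) are shared with E minor.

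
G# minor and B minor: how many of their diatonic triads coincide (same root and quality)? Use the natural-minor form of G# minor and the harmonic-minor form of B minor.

2

Diatonic triads of G# minor (natural minor): G#m (i), A#dim (ii°), B (III), C#m (iv), D#m (v), E (VI), F# (VII).
Diatonic triads of B minor (harmonic minor): Bm (i), C#dim (ii°), Daug (III+), Em (iv), F# (V), G (VI), A#dim (vii°).
Matching root and quality in both lists: A#dim, F#.
That gives 2 common triads.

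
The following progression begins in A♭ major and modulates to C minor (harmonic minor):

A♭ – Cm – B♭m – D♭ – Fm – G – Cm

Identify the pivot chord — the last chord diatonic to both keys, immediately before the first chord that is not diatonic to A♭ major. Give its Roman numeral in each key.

Fm — vi in A♭ major, iv in C minor

Chords diatonic to A♭ major: A♭, B♭m, Cm, D♭, E♭, Fm, Gdim.
Reading the progression, the first chord not in that set is G, so the modulation leaves A♭ major there.
The chord immediately before G is Fm, which is diatonic to both keys: vi in A♭ major and iv in C minor.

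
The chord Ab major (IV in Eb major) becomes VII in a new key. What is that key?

Bb minor

The numeral VII denotes a major triad on scale degree 7. With Ab on degree 7, the tonic of the new key is Bb.
Degree 7 carries a major triad in natural-minor keys, so the destination is Bb minor.
Check: the diatonic triads of Bb minor (natural minor) are Bbm (i), Cdim (ii°), Db (III), Ebm (iv), Fm (v), Gb (VI), Ab (VII) — Ab major is indeed VII.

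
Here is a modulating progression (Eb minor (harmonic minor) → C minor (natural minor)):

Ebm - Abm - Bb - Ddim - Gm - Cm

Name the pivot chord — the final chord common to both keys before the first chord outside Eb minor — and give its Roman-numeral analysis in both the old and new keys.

Chords diatonic to Eb minor: Ebm, Fdim, Gbaug, Abm, Bb, Cb, Ddim.
Reading the progression, the first chord not in that set is Gm, so the modulation leaves Eb minor there.
The chord immediately before Gm is Ddim, which is diatonic to both keys: vii° in Eb minor and ii° in C minor.

Ddim — vii° in Eb minor, ii° in C minor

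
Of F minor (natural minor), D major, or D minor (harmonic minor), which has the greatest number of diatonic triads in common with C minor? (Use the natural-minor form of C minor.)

F minor

Triads of C minor (natural minor): Cm (i), Ddim (ii°), Eb (III), Fm (iv), Gm (v), Ab (VI), Bb (VII).
F minor (natural minor) shares 4: Cm, Eb, Fm, Ab.
D major shares 0: none.
D minor (harmonic minor) shares 2: Gm, Bb.
The most common triads (4) are shared with F minor.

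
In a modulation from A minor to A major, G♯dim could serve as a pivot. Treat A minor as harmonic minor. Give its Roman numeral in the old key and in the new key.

The scale of A minor (harmonic minor) is A B C D E F G♯; G♯ is degree 7, and the triad built there (G♯-B-D) is diminished, so it is vii°.
The scale of A major is A B C♯ D E F♯ G♯; G♯ is degree 7, and the triad built there (G♯-B-D) is diminished, so it is vii°.

vii° in A minor; vii° in A major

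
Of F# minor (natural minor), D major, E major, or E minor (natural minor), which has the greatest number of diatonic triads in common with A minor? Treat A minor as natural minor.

E minor

Triads of A minor (natural minor): A minor (i), B diminished (ii°), C major (III), D minor (iv), E minor (v), F major (VI), G major (VII).
F# minor (natural minor) shares 0: none.
D major shares 2: Em, G.
E major shares 0: none.
E minor (natural minor) shares 4: Am, C, Em, G.
The most common triads (4) are shared with E minor.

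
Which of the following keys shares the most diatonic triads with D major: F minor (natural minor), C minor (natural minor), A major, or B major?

A major

Triads of D major: D (I), Em (ii), F#m (iii), G (IV), A (V), Bm (vi), C#dim (vii°).
F minor (natural minor) shares 0: none.
C minor (natural minor) shares 0: none.
A major shares 4: D, F#m, A, Bm.
B major shares 0: none.
The most common triads (4) are shared with A major.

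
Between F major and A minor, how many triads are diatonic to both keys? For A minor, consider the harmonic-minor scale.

Diatonic triads of F major: F major (I), G minor (ii), A minor (iii), Bb major (IV), C major (V), D minor (vi), E diminished (vii°).
Diatonic triads of A minor (harmonic minor): A minor (i), B diminished (ii°), C augmented (III+), D minor (iv), E major (V), F major (VI), G# diminished (vii°).
Matching root and quality in both lists: F major, A minor, D minor.
That gives 3 common triads.

3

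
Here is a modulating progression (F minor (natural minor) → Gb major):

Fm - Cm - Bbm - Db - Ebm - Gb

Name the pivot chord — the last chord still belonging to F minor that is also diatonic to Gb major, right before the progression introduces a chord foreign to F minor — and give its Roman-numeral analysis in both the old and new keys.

Chords diatonic to F minor: Fm, Gdim, Ab, Bbm, Cm, Db, Eb.
Reading the progression, the first chord not in that set is Ebm, so the modulation leaves F minor there.
The chord immediately before Ebm is Db, which is diatonic to both keys: VI in F minor and V in Gb major.

Db — VI in F minor, V in Gb major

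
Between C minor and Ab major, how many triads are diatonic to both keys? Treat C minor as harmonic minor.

Diatonic triads of C minor (harmonic minor): C minor (i), D diminished (ii°), Eb augmented (III+), F minor (iv), G major (V), Ab major (VI), B diminished (vii°).
Diatonic triads of Ab major: Ab major (I), Bb minor (ii), C minor (iii), Db major (IV), Eb major (V), F minor (vi), G diminished (vii°).
Matching root and quality in both lists: C minor, F minor, Ab major.
That gives 3 common triads.

3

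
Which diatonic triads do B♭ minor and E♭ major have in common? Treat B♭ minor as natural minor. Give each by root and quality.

Triads in B♭ minor (natural minor): B♭ minor (i), C diminished (ii°), D♭ major (III), E♭ minor (iv), F minor (v), G♭ major (VI), A♭ major (VII).
Triads in E♭ major: E♭ major (I), F minor (ii), G minor (iii), A♭ major (IV), B♭ major (V), C minor (vi), D diminished (vii°).
Shared triads with their functions: F minor (v in B♭ minor, ii in E♭ major); A♭ major (VII in B♭ minor, IV in E♭ major).

Fm, A♭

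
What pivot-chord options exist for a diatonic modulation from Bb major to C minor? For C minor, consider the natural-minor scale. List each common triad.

Bb, Cm, Eb, Gm

Triads in Bb major: Bb (I), Cm (ii), Dm (iii), Eb (IV), F (V), Gm (vi), Adim (vii°).
Triads in C minor (natural minor): Cm (i), Ddim (ii°), Eb (III), Fm (iv), Gm (v), Ab (VI), Bb (VII).
Shared triads with their functions: Bb (I in Bb major, VII in C minor); Cm (ii in Bb major, i in C minor); Eb (IV in Bb major, III in C minor); Gm (vi in Bb major, v in C minor).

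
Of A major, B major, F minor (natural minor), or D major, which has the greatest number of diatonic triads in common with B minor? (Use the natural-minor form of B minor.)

Triads of B minor (natural minor): Bm (i), C#dim (ii°), D (III), Em (iv), F#m (v), G (VI), A (VII).
A major shares 4: Bm, D, F#m, A.
B major shares 0: none.
F minor (natural minor) shares 0: none.
D major shares 7: Bm, C#dim, D, Em, F#m, G, A.
The most common triads (7) are shared with D major.

D major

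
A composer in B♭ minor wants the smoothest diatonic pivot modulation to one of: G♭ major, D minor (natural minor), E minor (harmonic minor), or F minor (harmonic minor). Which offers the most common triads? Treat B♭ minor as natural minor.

Triads of B♭ minor (natural minor): B♭ minor (i), C diminished (ii°), D♭ major (III), E♭ minor (iv), F minor (v), G♭ major (VI), A♭ major (VII).
G♭ major shares 4: B♭m, D♭, E♭m, G♭.
D minor (natural minor) shares 0: none.
E minor (harmonic minor) shares 0: none.
F minor (harmonic minor) shares 3: B♭m, D♭, Fm.
The most common triads (4) are shared with G♭ major.

G♭ major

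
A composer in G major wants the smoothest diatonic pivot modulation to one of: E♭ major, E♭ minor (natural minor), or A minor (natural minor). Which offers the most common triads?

Triads of G major: G major (I), A minor (ii), B minor (iii), C major (IV), D major (V), E minor (vi), F♯ diminished (vii°).
E♭ major shares 0: none.
E♭ minor (natural minor) shares 0: none.
A minor (natural minor) shares 4: G, Am, C, Em.
The most common triads (4) are shared with A minor.

A minor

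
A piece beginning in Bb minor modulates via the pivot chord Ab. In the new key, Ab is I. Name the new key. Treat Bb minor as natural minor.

Ab major

The numeral I denotes a major triad on scale degree 1. With Ab on degree 1, the tonic of the new key is Ab.
Degree 1 carries a major triad in major keys, so the destination is Ab major.
Check: the diatonic triads of Ab major are Ab (I), Bbm (ii), Cm (iii), Db (IV), Eb (V), Fm (vi), Gdim (vii°) — Ab is indeed I.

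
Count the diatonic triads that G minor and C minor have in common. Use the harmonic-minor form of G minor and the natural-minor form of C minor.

Diatonic triads of G minor (harmonic minor): Gm (i), Adim (ii°), Bbaug (III+), Cm (iv), D (V), Eb (VI), F#dim (vii°).
Diatonic triads of C minor (natural minor): Cm (i), Ddim (ii°), Eb (III), Fm (iv), Gm (v), Ab (VI), Bb (VII).
Matching root and quality in both lists: Gm, Cm, Eb.
That gives 3 common triads.

3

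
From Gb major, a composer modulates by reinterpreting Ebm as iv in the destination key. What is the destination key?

The numeral iv denotes a minor triad on scale degree 4. With Eb on degree 4, the tonic of the new key is Bb.
Degree 4 carries a minor triad in minor keys, so the destination is Bb minor.
Check: the diatonic triads of Bb minor (natural minor) are Bbm (i), Cdim (ii°), Db (III), Ebm (iv), Fm (v), Gb (VI), Ab (VII) — Ebm is indeed iv.

Bb minor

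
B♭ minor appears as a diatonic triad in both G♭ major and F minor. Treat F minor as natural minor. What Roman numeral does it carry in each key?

iii in G♭ major; iv in F minor

The scale of G♭ major is G♭ A♭ B♭ C♭ D♭ E♭ F; B♭ is degree 3, and the triad built there (B♭-D♭-F) is minor, so it is iii.
The scale of F minor (natural minor) is F G A♭ B♭ C D♭ E♭; B♭ is degree 4, and the triad built there (B♭-D♭-F) is minor, so it is iv.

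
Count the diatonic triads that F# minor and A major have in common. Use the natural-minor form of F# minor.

7

Diatonic triads of F# minor (natural minor): F#m (i), G#dim (ii°), A (III), Bm (iv), C#m (v), D (VI), E (VII).
Diatonic triads of A major: A (I), Bm (ii), C#m (iii), D (IV), E (V), F#m (vi), G#dim (vii°).
Matching root and quality in both lists: F#m, G#dim, A, Bm, C#m, D, E.
That gives 7 common triads.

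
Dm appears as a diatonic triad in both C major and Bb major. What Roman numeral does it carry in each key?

The scale of C major is C D E F G A B; D is degree 2, and the triad built there (D-F-A) is minor, so it is ii.
The scale of Bb major is Bb C D Eb F G A; D is degree 3, and the triad built there (D-F-A) is minor, so it is iii.

ii in C major; iii in Bb major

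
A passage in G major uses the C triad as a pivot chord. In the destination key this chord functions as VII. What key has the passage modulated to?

D minor

The numeral VII denotes a major triad on scale degree 7. With C on degree 7, the tonic of the new key is D.
Degree 7 carries a major triad in natural-minor keys, so the destination is D minor.
Check: the diatonic triads of D minor (natural minor) are Dm (i), Edim (ii°), F (III), Gm (iv), Am (v), B♭ (VI), C (VII) — C is indeed VII.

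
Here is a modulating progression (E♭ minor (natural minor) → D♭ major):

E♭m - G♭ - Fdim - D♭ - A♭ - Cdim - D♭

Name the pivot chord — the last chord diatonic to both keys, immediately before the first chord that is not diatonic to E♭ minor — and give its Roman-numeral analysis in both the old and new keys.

Chords diatonic to E♭ minor: E♭m, Fdim, G♭, A♭m, B♭m, C♭, D♭.
Reading the progression, the first chord not in that set is A♭, so the modulation leaves E♭ minor there.
The chord immediately before A♭ is D♭, which is diatonic to both keys: VII in E♭ minor and I in D♭ major.

D♭ — VII in E♭ minor, I in D♭ major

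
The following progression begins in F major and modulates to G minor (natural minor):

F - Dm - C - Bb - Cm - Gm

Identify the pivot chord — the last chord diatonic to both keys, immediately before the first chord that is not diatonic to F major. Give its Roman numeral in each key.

Bb — IV in F major, III in G minor

Chords diatonic to F major: F, Gm, Am, Bb, C, Dm, Edim.
Reading the progression, the first chord not in that set is Cm, so the modulation leaves F major there.
The chord immediately before Cm is Bb, which is diatonic to both keys: IV in F major and III in G minor.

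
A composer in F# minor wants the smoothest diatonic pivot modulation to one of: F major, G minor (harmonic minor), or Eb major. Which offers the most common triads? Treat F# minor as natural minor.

Triads of F# minor (natural minor): F# minor (i), G# diminished (ii°), A major (III), B minor (iv), C# minor (v), D major (VI), E major (VII).
F major shares 0: none.
G minor (harmonic minor) shares 1: D.
Eb major shares 0: none.
The most common triads (1) are shared with G minor.

G minor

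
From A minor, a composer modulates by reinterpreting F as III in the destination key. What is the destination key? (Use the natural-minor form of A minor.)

The numeral III denotes a major triad on scale degree 3. With F on degree 3, the tonic of the new key is D.
Degree 3 carries a major triad in natural-minor keys, so the destination is D minor.
Check: the diatonic triads of D minor (natural minor) are Dm (i), Edim (ii°), F (III), Gm (iv), Am (v), Bb (VI), C (VII) — F is indeed III.

D minor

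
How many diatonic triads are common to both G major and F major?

2

Diatonic triads of G major: G major (I), A minor (ii), B minor (iii), C major (IV), D major (V), E minor (vi), F♯ diminished (vii°).
Diatonic triads of F major: F major (I), G minor (ii), A minor (iii), B♭ major (IV), C major (V), D minor (vi), E diminished (vii°).
Matching root and quality in both lists: A minor, C major.
That gives 2 common triads.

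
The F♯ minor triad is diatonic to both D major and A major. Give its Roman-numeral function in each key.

iii in D major; vi in A major

The scale of D major is D E F♯ G A B C♯; F♯ is degree 3, and the triad built there (F♯-A-C♯) is minor, so it is iii.
The scale of A major is A B C♯ D E F♯ G♯; F♯ is degree 6, and the triad built there (F♯-A-C♯) is minor, so it is vi.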